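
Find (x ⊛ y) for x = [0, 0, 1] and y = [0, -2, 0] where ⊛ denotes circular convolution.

(x ⊛ y)[n] = Σ(m=0 to 2) x[m] · y[(n-m) mod 3]

Computing each output sample:
(x ⊛ y)[0] = -2
(x ⊛ y)[1] = 0
(x ⊛ y)[2] = 0

x ⊛ y = [-2, 0, 0]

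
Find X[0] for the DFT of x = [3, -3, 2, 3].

X[0] = Σ(n=0 to 3) x[n] · ω_4^0 = Σ x[n]
= (3) + (-3) + (2) + (3)

X[0] = 5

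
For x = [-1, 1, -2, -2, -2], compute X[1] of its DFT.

X[1] = Σ(n=0 to 4) x[n] · ω_5^(1n) where ω_5 = e^(-2πi/5)
= (-1)·ω_5^0 + (1)·ω_5^1 + (-2)·ω_5^2 + (-2)·ω_5^3 + (-2)·ω_5^4

X[1] = 1.9271-2.8532i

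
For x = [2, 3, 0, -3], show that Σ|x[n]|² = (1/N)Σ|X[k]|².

Time domain:
Σ|x[n]|² = |2|² + |3|² + |0|² + |-3|² = 22.0000

Frequency domain:
(1/4)Σ|X[k]|² = (1/4)(|2|² + |2-6i|² + |2|² + |2+6i|²) = (1/4)·88.0000 = 22.0000

Both sides agree, confirming Parseval's theorem.

Σ|x[n]|² = (1/N)Σ|X[k]|² = 22.0000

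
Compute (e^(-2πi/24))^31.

Since ω_24^24 = 1, powers reduce modulo 24.
31 mod 24 = 7
So ω_24^31 = ω_24^7 = e^(-2πi·7/24)

ω_24^31 = ω_24^7 = -0.2588-0.9659i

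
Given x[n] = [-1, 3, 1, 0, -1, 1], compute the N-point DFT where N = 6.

X[k] = Σ(n=0 to 5) x[n] · ω_6^(nk)
where ω_6 = e^(-2πi/6)

Computing each X[k]:
X[0] = 3
X[1] = 1.0000-3.4641i
X[2] = -3
X[3] = -5
X[4] = -3
X[5] = 1.0000+3.4641i

X = [3, 1.0000-3.4641i, -3, -5, -3, 1.0000+3.4641i]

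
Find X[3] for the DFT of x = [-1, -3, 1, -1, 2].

X[3] = Σ(n=0 to 4) x[n] · ω_5^(3n) where ω_5 = e^(-2πi/5)
= (-1)·ω_5^0 + (-3)·ω_5^3 + (1)·ω_5^6 + (-1)·ω_5^9 + (2)·ω_5^12

X[3] = -0.1910-4.8410i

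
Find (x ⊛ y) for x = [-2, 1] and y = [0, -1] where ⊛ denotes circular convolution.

(x ⊛ y)[n] = Σ(m=0 to 1) x[m] · y[(n-m) mod 2]

Computing each output sample:
(x ⊛ y)[0] = -1
(x ⊛ y)[1] = 2

x ⊛ y = [-1, 2]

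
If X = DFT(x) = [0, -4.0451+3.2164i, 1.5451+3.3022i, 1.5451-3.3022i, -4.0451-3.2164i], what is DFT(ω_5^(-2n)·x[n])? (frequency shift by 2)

Modulation property: DFT(ω_5^(-2n)·x[n]) = X[(k-2) mod 5], so circularly shift X by 2 positions.

X[k-2] = [1.5451-3.3022i, -4.0451-3.2164i, 0, -4.0451+3.2164i, 1.5451+3.3022i]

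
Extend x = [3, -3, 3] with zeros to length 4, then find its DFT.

Original 3-point DFT: [3, 3.0000+5.1962i, 3.0000-5.1962i]
Zero-padded 4-point DFT provides frequency interpolation.

DFT_4([x, 0, ...]) = [3, 3i, 9, -3i]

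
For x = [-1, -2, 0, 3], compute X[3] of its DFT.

X[3] = Σ(n=0 to 3) x[n] · ω_4^(3n) where ω_4 = e^(-2πi/4)
= (-1)·ω_4^0 + (-2)·ω_4^3 + (0)·ω_4^6 + (3)·ω_4^9

X[3] = -1-5i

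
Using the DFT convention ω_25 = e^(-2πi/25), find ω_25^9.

ω_25^9 = e^(-2πi·9/25)
= cos(-2π·9/25) + i·sin(-2π·9/25)
= cos(-18π/25) + i·sin(-18π/25)

ω_25^9 = cos(-18π/25) + i·sin(-18π/25) = -0.6374-0.7705i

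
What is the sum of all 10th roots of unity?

Sum of all nth roots of unity equals 0 for n > 1 (geometric series with r ≠ 1).

0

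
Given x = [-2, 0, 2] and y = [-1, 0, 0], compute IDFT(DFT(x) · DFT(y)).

(x ⊛ y)[n] = Σ(m=0 to 2) x[m] · y[(n-m) mod 3]

Computing each output sample:
(x ⊛ y)[0] = 2
(x ⊛ y)[1] = 0
(x ⊛ y)[2] = -2

x ⊛ y = [2, 0, -2]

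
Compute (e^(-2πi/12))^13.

Since ω_12^12 = 1, powers reduce modulo 12.
13 mod 12 = 1
So ω_12^13 = ω_12^1 = e^(-2πi·1/12)

ω_12^13 = ω_12^1 = 0.8660-0.5000i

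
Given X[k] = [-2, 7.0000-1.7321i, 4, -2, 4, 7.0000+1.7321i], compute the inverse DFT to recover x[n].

x[n] = (1/6) Σ(k=0 to 5) X[k] · e^(2πikn/6)

Computing each x[n]:
x[0] = 3
x[1] = 1
x[2] = -2
x[3] = -1
x[4] = -3
x[5] = 0

x = [3, 1, -2, -1, -3, 0]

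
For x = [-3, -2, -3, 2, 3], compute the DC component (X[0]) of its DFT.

X[0] = Σ(n=0 to 4) x[n] · ω_5^0 = Σ x[n]
= (-3) + (-2) + (-3) + (2) + (3)

X[0] = -3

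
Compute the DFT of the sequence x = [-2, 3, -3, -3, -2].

X[k] = Σ(n=0 to 4) x[n] · ω_5^(nk)
where ω_5 = e^(-2πi/5)

Computing each X[k]:
X[0] = -7
X[1] = 3.1631-4.7553i
X[2] = -4.6631-2.9389i
X[3] = -4.6631+2.9389i
X[4] = 3.1631+4.7553i

X = [-7, 3.1631-4.7553i, -4.6631-2.9389i, -4.6631+2.9389i, 3.1631+4.7553i]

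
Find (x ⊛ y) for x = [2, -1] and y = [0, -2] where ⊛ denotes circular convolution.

(x ⊛ y)[n] = Σ(m=0 to 1) x[m] · y[(n-m) mod 2]

Computing each output sample:
(x ⊛ y)[0] = 2
(x ⊛ y)[1] = -4

x ⊛ y = [2, -4]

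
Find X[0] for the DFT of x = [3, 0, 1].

X[0] = Σ(n=0 to 2) x[n] · ω_3^0 = Σ x[n]
= (3) + (0) + (1)

X[0] = 4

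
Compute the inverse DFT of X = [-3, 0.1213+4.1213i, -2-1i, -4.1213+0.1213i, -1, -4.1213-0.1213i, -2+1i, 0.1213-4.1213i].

x[n] = (1/8) Σ(k=0 to 7) X[k] · e^(2πikn/8)

Computing each x[n]:
x[0] = -2
x[1] = 0
x[2] = -1
x[3] = -2
x[4] = 0
x[5] = 0
x[6] = 1
x[7] = 1

x = [-2, 0, -1, -2, 0, 0, 1, 1]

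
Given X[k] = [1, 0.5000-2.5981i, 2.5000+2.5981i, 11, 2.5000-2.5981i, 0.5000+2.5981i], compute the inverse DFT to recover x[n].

x[n] = (1/6) Σ(k=0 to 5) X[k] · e^(2πikn/6)

Computing each x[n]:
x[0] = 3
x[1] = -2
x[2] = 3
x[3] = -1
x[4] = 0
x[5] = -2

x = [3, -2, 3, -1, 0, -2]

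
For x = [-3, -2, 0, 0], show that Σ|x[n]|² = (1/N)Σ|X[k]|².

Time domain:
Σ|x[n]|² = |-3|² + |-2|² + |0|² + |0|² = 13.0000

Frequency domain:
(1/4)Σ|X[k]|² = (1/4)(|-5|² + |-3+2i|² + |-1|² + |-3-2i|²) = (1/4)·52.0000 = 13.0000

Both sides agree, confirming Parseval's theorem.

Σ|x[n]|² = (1/N)Σ|X[k]|² = 13.0000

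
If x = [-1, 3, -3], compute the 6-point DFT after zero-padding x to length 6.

Original 3-point DFT: [-1, -1.0000-5.1962i, -1.0000+5.1962i]
Zero-padded 6-point DFT provides frequency interpolation.

DFT_6([x, 0, ...]) = [-1, 2, -1.0000-5.1962i, -7, -1.0000+5.1962i, 2]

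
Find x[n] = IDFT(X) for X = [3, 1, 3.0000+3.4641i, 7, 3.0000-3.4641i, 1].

x[n] = (1/6) Σ(k=0 to 5) X[k] · e^(2πikn/6)

Computing each x[n]:
x[0] = 3
x[1] = -2
x[2] = 2
x[3] = 0
x[4] = 0
x[5] = 0

x = [3, -2, 2, 0, 0, 0]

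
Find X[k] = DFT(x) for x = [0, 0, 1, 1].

X[k] = Σ(n=0 to 3) x[n] · ω_4^(nk)
where ω_4 = e^(-2πi/4)

Computing each X[k]:
X[0] = 2
X[1] = -1+1i
X[2] = 0
X[3] = -1-1i

X = [2, -1+1i, 0, -1-1i]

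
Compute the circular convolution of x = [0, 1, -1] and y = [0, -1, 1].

(x ⊛ y)[n] = Σ(m=0 to 2) x[m] · y[(n-m) mod 3]

Computing each output sample:
(x ⊛ y)[0] = 2
(x ⊛ y)[1] = -1
(x ⊛ y)[2] = -1

x ⊛ y = [2, -1, -1]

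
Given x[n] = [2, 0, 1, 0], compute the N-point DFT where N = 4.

X[k] = Σ(n=0 to 3) x[n] · ω_4^(nk)
where ω_4 = e^(-2πi/4)

Computing each X[k]:
X[0] = 3
X[1] = 1
X[2] = 3
X[3] = 1

X = [3, 1, 3, 1]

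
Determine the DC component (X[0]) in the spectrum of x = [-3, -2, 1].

X[0] = Σ(n=0 to 2) x[n] · ω_3^0 = Σ x[n]
= (-3) + (-2) + (1)

X[0] = -4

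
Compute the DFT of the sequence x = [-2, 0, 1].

X[k] = Σ(n=0 to 2) x[n] · ω_3^(nk)
where ω_3 = e^(-2πi/3)

Computing each X[k]:
X[0] = -1
X[1] = -2.5000+0.8660i
X[2] = -2.5000-0.8660i

X = [-1, -2.5000+0.8660i, -2.5000-0.8660i]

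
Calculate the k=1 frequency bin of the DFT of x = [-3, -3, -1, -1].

X[1] = Σ(n=0 to 3) x[n] · ω_4^(1n) where ω_4 = e^(-2πi/4)
= (-3)·ω_4^0 + (-3)·ω_4^1 + (-1)·ω_4^2 + (-1)·ω_4^3

X[1] = -2+2i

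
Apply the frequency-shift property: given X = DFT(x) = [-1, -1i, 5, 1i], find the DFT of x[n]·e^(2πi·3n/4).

Modulation property: DFT(ω_4^(-3n)·x[n]) = X[(k-3) mod 4], so circularly shift X by 3 positions.

X[k-3] = [-1i, 5, 1i, -1]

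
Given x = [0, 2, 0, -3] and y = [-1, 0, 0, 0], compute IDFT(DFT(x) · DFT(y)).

(x ⊛ y)[n] = Σ(m=0 to 3) x[m] · y[(n-m) mod 4]

Computing each output sample:
(x ⊛ y)[0] = 0
(x ⊛ y)[1] = -2
(x ⊛ y)[2] = 0
(x ⊛ y)[3] = 3

x ⊛ y = [0, -2, 0, 3]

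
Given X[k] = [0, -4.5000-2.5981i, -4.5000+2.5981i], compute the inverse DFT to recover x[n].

x[n] = (1/3) Σ(k=0 to 2) X[k] · e^(2πikn/3)

Computing each x[n]:
x[0] = -3
x[1] = 3
x[2] = 0

x = [-3, 3, 0]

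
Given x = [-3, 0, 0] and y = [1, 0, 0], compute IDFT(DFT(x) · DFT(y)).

(x ⊛ y)[n] = Σ(m=0 to 2) x[m] · y[(n-m) mod 3]

Computing each output sample:
(x ⊛ y)[0] = -3
(x ⊛ y)[1] = 0
(x ⊛ y)[2] = 0

x ⊛ y = [-3, 0, 0]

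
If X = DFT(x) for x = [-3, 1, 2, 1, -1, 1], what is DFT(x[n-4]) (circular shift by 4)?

Time shift by 4: X_shifted[k] = ω_6^(4k) · X[k]
Shifted x = [2, 1, -1, 1, -3, 1]

DFT(x[n-4]) = [1, 4.0000-1.7321i, 4.0000+1.7321i, -5, 4.0000-1.7321i, 4.0000+1.7321i]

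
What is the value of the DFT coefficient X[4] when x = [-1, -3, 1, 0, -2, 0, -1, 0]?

X[4] = Σ(n=0 to 7) x[n] · ω_8^(4n) where ω_8 = e^(-2πi/8)
= (-1)·ω_8^0 + (-3)·ω_8^4 + (1)·ω_8^8 + (0)·ω_8^12 + (-2)·ω_8^16 + (0)·ω_8^20 + (-1)·ω_8^24 + (0)·ω_8^28

X[4] = 0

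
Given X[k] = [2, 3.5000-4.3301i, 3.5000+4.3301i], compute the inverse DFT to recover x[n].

x[n] = (1/3) Σ(k=0 to 2) X[k] · e^(2πikn/3)

Computing each x[n]:
x[0] = 3
x[1] = 2
x[2] = -3

x = [3, 2, -3]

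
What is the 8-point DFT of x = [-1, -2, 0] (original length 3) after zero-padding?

Original 3-point DFT: [-3, 1.7321i, -1.7321i]
Zero-padded 8-point DFT provides frequency interpolation.

DFT_8([x, 0, ...]) = [-3, -2.4142+1.4142i, -1+2i, 0.4142+1.4142i, 1, 0.4142-1.4142i, -1-2i, -2.4142-1.4142i]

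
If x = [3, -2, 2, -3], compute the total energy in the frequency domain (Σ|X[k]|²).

Parseval: Σ|x[n]|² = (1/N)Σ|X[k]|², so Σ|X[k]|² = N·Σ|x[n]|² = 4·26.0000

Σ|X[k]|² = N·Σ|x[n]|² = 4·26.0000 = 104.0000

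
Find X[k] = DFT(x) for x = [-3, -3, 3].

X[k] = Σ(n=0 to 2) x[n] · ω_3^(nk)
where ω_3 = e^(-2πi/3)

Computing each X[k]:
X[0] = -3
X[1] = -3.0000+5.1962i
X[2] = -3.0000-5.1962i

X = [-3, -3.0000+5.1962i, -3.0000-5.1962i]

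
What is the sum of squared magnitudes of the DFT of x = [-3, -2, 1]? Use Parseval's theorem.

Parseval: Σ|x[n]|² = (1/N)Σ|X[k]|², so Σ|X[k]|² = N·Σ|x[n]|² = 3·14.0000

Σ|X[k]|² = N·Σ|x[n]|² = 3·14.0000 = 42.0000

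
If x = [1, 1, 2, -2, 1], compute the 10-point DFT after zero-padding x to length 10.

Original 5-point DFT: [3, 1.6180-2.3511i, -0.6180+3.8042i, -0.6180-3.8042i, 1.6180+2.3511i]
Zero-padded 10-point DFT provides frequency interpolation.

DFT_10([x, 0, ...]) = [3, 2.2361-1.1756i, 1.6180-2.3511i, -2.2361-1.9021i, -0.6180+3.8042i, 5, -0.6180-3.8042i, -2.2361+1.9021i, 1.6180+2.3511i, 2.2361+1.1756i]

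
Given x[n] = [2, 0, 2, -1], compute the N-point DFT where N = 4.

X[k] = Σ(n=0 to 3) x[n] · ω_4^(nk)
where ω_4 = e^(-2πi/4)

Computing each X[k]:
X[0] = 3
X[1] = -1i
X[2] = 5
X[3] = 1i

X = [3, -1i, 5, 1i]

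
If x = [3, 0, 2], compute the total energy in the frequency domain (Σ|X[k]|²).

Parseval: Σ|x[n]|² = (1/N)Σ|X[k]|², so Σ|X[k]|² = N·Σ|x[n]|² = 3·13.0000

Σ|X[k]|² = N·Σ|x[n]|² = 3·13.0000 = 39.0000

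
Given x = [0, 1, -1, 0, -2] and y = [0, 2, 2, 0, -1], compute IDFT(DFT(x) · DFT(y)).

(x ⊛ y)[n] = Σ(m=0 to 4) x[m] · y[(n-m) mod 5]

Computing each output sample:
(x ⊛ y)[0] = -5
(x ⊛ y)[1] = -3
(x ⊛ y)[2] = 2
(x ⊛ y)[3] = 2
(x ⊛ y)[4] = -2

x ⊛ y = [-5, -3, 2, 2, -2]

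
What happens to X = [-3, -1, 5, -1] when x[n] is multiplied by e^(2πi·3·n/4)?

Modulation property: DFT(ω_4^(-3n)·x[n]) = X[(k-3) mod 4], so circularly shift X by 3 positions.

X[k-3] = [-1, 5, -1, -3]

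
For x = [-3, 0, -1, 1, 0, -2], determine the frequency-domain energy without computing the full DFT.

Parseval: Σ|x[n]|² = (1/N)Σ|X[k]|², so Σ|X[k]|² = N·Σ|x[n]|² = 6·15.0000

Σ|X[k]|² = N·Σ|x[n]|² = 6·15.0000 = 90.0000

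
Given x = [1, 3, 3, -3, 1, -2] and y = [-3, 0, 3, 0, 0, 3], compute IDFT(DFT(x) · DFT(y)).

(x ⊛ y)[n] = Σ(m=0 to 5) x[m] · y[(n-m) mod 6]

Computing each output sample:
(x ⊛ y)[0] = 9
(x ⊛ y)[1] = -6
(x ⊛ y)[2] = -15
(x ⊛ y)[3] = 21
(x ⊛ y)[4] = 0
(x ⊛ y)[5] = 0

x ⊛ y = [9, -6, -15, 21, 0, 0]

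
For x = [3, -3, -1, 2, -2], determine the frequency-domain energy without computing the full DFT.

Parseval: Σ|x[n]|² = (1/N)Σ|X[k]|², so Σ|X[k]|² = N·Σ|x[n]|² = 5·27.0000

Σ|X[k]|² = N·Σ|x[n]|² = 5·27.0000 = 135.0000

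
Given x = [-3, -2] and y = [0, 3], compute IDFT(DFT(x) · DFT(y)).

(x ⊛ y)[n] = Σ(m=0 to 1) x[m] · y[(n-m) mod 2]

Computing each output sample:
(x ⊛ y)[0] = -6
(x ⊛ y)[1] = -9

x ⊛ y = [-6, -9]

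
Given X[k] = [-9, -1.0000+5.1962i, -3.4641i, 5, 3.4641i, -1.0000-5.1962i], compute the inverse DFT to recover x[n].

x[n] = (1/6) Σ(k=0 to 5) X[k] · e^(2πikn/6)

Computing each x[n]:
x[0] = -1
x[1] = -3
x[2] = -3
x[3] = -2
x[4] = 2
x[5] = -2

x = [-1, -3, -3, -2, 2, -2]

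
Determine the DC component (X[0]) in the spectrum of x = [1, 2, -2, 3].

X[0] = Σ(n=0 to 3) x[n] · ω_4^0 = Σ x[n]
= (1) + (2) + (-2) + (3)

X[0] = 4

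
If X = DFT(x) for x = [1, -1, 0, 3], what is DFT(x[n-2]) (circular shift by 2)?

Time shift by 2: X_shifted[k] = ω_4^(2k) · X[k]
Shifted x = [0, 3, 1, -1]

DFT(x[n-2]) = [3, -1-4i, -1, -1+4i]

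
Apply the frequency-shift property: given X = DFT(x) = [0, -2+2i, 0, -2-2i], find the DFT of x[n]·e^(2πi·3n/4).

Modulation property: DFT(ω_4^(-3n)·x[n]) = X[(k-3) mod 4], so circularly shift X by 3 positions.

X[k-3] = [-2+2i, 0, -2-2i, 0]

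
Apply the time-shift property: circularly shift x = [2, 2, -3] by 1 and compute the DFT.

Time shift by 1: X_shifted[k] = ω_3^(1k) · X[k]
Shifted x = [-3, 2, 2]

DFT(x[n-1]) = [1, -5, -5]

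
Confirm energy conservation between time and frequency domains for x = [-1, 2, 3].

Time domain:
Σ|x[n]|² = |-1|² + |2|² + |3|² = 14.0000

Frequency domain:
(1/3)Σ|X[k]|² = (1/3)(|4|² + |-3.5000+0.8660i|² + |-3.5000-0.8660i|²) = (1/3)·42.0000 = 14.0000

Both sides agree, confirming Parseval's theorem.

Σ|x[n]|² = (1/N)Σ|X[k]|² = 14.0000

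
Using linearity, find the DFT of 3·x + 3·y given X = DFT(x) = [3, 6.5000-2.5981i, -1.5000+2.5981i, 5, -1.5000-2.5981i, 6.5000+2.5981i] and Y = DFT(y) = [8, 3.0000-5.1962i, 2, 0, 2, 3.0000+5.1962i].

By linearity: DFT(3x + 3y) = 3·DFT(x) + 3·DFT(y)
= 3·[3, 6.5000-2.5981i, -1.5000+2.5981i, 5, -1.5000-2.5981i, 6.5000+2.5981i] + 3·[8, 3.0000-5.1962i, 2, 0, 2, 3.0000+5.1962i]

Computing element-wise:
Z[0] = 3·(3) + 3·(8) = 33
Z[1] = 3·(6.5000-2.5981i) + 3·(3.0000-5.1962i) = 28.5000-23.3829i
Z[2] = 3·(-1.5000+2.5981i) + 3·(2) = 1.5000+7.7943i
Z[3] = 3·(5) + 3·(0) = 15
Z[4] = 3·(-1.5000-2.5981i) + 3·(2) = 1.5000-7.7943i
Z[5] = 3·(6.5000+2.5981i) + 3·(3.0000+5.1962i) = 28.5000+23.3829i

DFT(3x + 3y) = 3·X + 3·Y = [33, 28.5000-23.3829i, 1.5000+7.7943i, 15, 1.5000-7.7943i, 28.5000+23.3829i]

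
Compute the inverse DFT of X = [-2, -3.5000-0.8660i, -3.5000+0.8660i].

x[n] = (1/3) Σ(k=0 to 2) X[k] · e^(2πikn/3)

Computing each x[n]:
x[0] = -3
x[1] = 1
x[2] = 0

x = [-3, 1, 0]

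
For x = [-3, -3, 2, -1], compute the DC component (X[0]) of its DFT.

X[0] = Σ(n=0 to 3) x[n] · ω_4^0 = Σ x[n]
= (-3) + (-3) + (2) + (-1)

X[0] = -5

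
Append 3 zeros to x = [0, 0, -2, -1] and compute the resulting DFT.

Original 4-point DFT: [-3, 2-1i, -1, 2+1i]
Zero-padded 7-point DFT provides frequency interpolation.

DFT_7([x, 0, ...]) = [-3, 1.3460+2.3837i, 1.1784-1.6496i, -1.0245-0.5887i, -1.0245+0.5887i, 1.1784+1.6496i, 1.3460-2.3837i]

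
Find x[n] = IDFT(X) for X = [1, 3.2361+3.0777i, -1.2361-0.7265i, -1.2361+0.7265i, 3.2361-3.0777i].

x[n] = (1/5) Σ(k=0 to 4) X[k] · e^(2πikn/5)

Computing each x[n]:
x[0] = 1
x[1] = 0
x[2] = -2
x[3] = 0
x[4] = 2

x = [1, 0, -2, 0, 2]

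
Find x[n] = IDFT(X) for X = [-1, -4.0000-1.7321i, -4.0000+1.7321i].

x[n] = (1/3) Σ(k=0 to 2) X[k] · e^(2πikn/3)

Computing each x[n]:
x[0] = -3
x[1] = 2
x[2] = 0

x = [-3, 2, 0]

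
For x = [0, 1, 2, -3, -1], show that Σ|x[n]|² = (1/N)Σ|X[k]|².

Time domain:
Σ|x[n]|² = |0|² + |1|² + |2|² + |-3|² + |-1|² = 15.0000

Frequency domain:
(1/5)Σ|X[k]|² = (1/5)(|-1|² + |0.8090-4.8410i|² + |-0.3090+3.5797i|² + |-0.3090-3.5797i|² + |0.8090+4.8410i|²) = (1/5)·75.0000 = 15.0000

Both sides agree, confirming Parseval's theorem.

Σ|x[n]|² = (1/N)Σ|X[k]|² = 15.0000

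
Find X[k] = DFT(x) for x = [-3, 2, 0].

X[k] = Σ(n=0 to 2) x[n] · ω_3^(nk)
where ω_3 = e^(-2πi/3)

Computing each X[k]:
X[0] = -1
X[1] = -4.0000-1.7321i
X[2] = -4.0000+1.7321i

X = [-1, -4.0000-1.7321i, -4.0000+1.7321i]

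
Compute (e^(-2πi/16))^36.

Since ω_16^16 = 1, powers reduce modulo 16.
36 mod 16 = 4
So ω_16^36 = ω_16^4 = e^(-2πi·4/16)

ω_16^36 = ω_16^4 = -1i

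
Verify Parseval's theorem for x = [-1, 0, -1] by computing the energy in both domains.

Time domain:
Σ|x[n]|² = |-1|² + |0|² + |-1|² = 2.0000

Frequency domain:
(1/3)Σ|X[k]|² = (1/3)(|-2|² + |-0.5000-0.8660i|² + |-0.5000+0.8660i|²) = (1/3)·6.0000 = 2.0000

Both sides agree, confirming Parseval's theorem.

Σ|x[n]|² = (1/N)Σ|X[k]|² = 2.0000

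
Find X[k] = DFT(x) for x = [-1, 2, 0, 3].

X[k] = Σ(n=0 to 3) x[n] · ω_4^(nk)
where ω_4 = e^(-2πi/4)

Computing each X[k]:
X[0] = 4
X[1] = -1+1i
X[2] = -6
X[3] = -1-1i

X = [4, -1+1i, -6, -1-1i]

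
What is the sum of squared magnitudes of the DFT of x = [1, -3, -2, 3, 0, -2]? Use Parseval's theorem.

Parseval: Σ|x[n]|² = (1/N)Σ|X[k]|², so Σ|X[k]|² = N·Σ|x[n]|² = 6·27.0000

Σ|X[k]|² = N·Σ|x[n]|² = 6·27.0000 = 162.0000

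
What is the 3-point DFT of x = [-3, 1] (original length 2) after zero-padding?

Original 2-point DFT: [-2, -4]
Zero-padded 3-point DFT provides frequency interpolation.

DFT_3([x, 0, ...]) = [-2, -3.5000-0.8660i, -3.5000+0.8660i]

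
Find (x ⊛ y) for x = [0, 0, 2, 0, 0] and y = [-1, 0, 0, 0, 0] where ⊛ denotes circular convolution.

(x ⊛ y)[n] = Σ(m=0 to 4) x[m] · y[(n-m) mod 5]

Computing each output sample:
(x ⊛ y)[0] = 0
(x ⊛ y)[1] = 0
(x ⊛ y)[2] = -2
(x ⊛ y)[3] = 0
(x ⊛ y)[4] = 0

x ⊛ y = [0, 0, -2, 0, 0]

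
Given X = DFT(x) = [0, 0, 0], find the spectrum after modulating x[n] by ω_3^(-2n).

Modulation property: DFT(ω_3^(-2n)·x[n]) = X[(k-2) mod 3], so circularly shift X by 2 positions.

X[k-2] = [0, 0, 0]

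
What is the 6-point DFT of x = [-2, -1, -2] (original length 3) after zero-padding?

Original 3-point DFT: [-5, -0.5000-0.8660i, -0.5000+0.8660i]
Zero-padded 6-point DFT provides frequency interpolation.

DFT_6([x, 0, ...]) = [-5, -1.5000+2.5981i, -0.5000-0.8660i, -3, -0.5000+0.8660i, -1.5000-2.5981i]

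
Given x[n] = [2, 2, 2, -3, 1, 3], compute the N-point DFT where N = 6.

X[k] = Σ(n=0 to 5) x[n] · ω_6^(nk)
where ω_6 = e^(-2πi/6)

Computing each X[k]:
X[0] = 7
X[1] = 6
X[2] = -5.0000+1.7321i
X[3] = 3
X[4] = -5.0000-1.7321i
X[5] = 6

X = [7, 6, -5.0000+1.7321i, 3, -5.0000-1.7321i, 6]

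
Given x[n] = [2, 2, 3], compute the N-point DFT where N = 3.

X[k] = Σ(n=0 to 2) x[n] · ω_3^(nk)
where ω_3 = e^(-2πi/3)

Computing each X[k]:
X[0] = 7
X[1] = -0.5000+0.8660i
X[2] = -0.5000-0.8660i

X = [7, -0.5000+0.8660i, -0.5000-0.8660i]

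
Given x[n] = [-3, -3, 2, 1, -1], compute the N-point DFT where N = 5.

X[k] = Σ(n=0 to 4) x[n] · ω_5^(nk)
where ω_5 = e^(-2πi/5)

Computing each X[k]:
X[0] = -4
X[1] = -6.6631+1.3143i
X[2] = 1.1631+2.1266i
X[3] = 1.1631-2.1266i
X[4] = -6.6631-1.3143i

X = [-4, -6.6631+1.3143i, 1.1631+2.1266i, 1.1631-2.1266i, -6.6631-1.3143i]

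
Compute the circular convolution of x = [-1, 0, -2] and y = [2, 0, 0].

(x ⊛ y)[n] = Σ(m=0 to 2) x[m] · y[(n-m) mod 3]

Computing each output sample:
(x ⊛ y)[0] = -2
(x ⊛ y)[1] = 0
(x ⊛ y)[2] = -4

x ⊛ y = [-2, 0, -4]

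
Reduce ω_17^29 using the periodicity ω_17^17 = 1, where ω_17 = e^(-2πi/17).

Since ω_17^17 = 1, powers reduce modulo 17.
29 mod 17 = 12
So ω_17^29 = ω_17^12 = e^(-2πi·12/17)

ω_17^29 = ω_17^12 = -0.2737+0.9618i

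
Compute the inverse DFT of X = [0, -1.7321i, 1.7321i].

x[n] = (1/3) Σ(k=0 to 2) X[k] · e^(2πikn/3)

Computing each x[n]:
x[0] = 0
x[1] = 1
x[2] = -1

x = [0, 1, -1]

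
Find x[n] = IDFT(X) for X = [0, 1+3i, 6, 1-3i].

x[n] = (1/4) Σ(k=0 to 3) X[k] · e^(2πikn/4)

Computing each x[n]:
x[0] = 2
x[1] = -3
x[2] = 1
x[3] = 0

x = [2, -3, 1, 0]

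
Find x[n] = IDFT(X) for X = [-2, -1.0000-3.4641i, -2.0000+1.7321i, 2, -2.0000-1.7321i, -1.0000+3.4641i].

x[n] = (1/6) Σ(k=0 to 5) X[k] · e^(2πikn/6)

Computing each x[n]:
x[0] = -1
x[1] = 0
x[2] = 2
x[3] = -1
x[4] = -1
x[5] = -1

x = [-1, 0, 2, -1, -1, -1]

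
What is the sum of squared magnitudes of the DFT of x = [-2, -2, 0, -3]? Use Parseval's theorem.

Parseval: Σ|x[n]|² = (1/N)Σ|X[k]|², so Σ|X[k]|² = N·Σ|x[n]|² = 4·17.0000

Σ|X[k]|² = N·Σ|x[n]|² = 4·17.0000 = 68.0000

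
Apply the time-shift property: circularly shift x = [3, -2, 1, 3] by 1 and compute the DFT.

Time shift by 1: X_shifted[k] = ω_4^(1k) · X[k]
Shifted x = [3, 3, -2, 1]

DFT(x[n-1]) = [5, 5-2i, -3, 5+2i]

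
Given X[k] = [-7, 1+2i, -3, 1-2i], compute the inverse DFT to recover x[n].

x[n] = (1/4) Σ(k=0 to 3) X[k] · e^(2πikn/4)

Computing each x[n]:
x[0] = -2
x[1] = -2
x[2] = -3
x[3] = 0

x = [-2, -2, -3, 0]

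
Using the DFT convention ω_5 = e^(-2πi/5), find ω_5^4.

ω_5^4 = e^(-2πi·4/5)
= cos(-2π·4/5) + i·sin(-2π·4/5)
= cos(-8π/5) + i·sin(-8π/5)

ω_5^4 = cos(-8π/5) + i·sin(-8π/5) = 0.3090+0.9511i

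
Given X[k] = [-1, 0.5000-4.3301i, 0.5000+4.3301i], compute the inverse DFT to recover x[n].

x[n] = (1/3) Σ(k=0 to 2) X[k] · e^(2πikn/3)

Computing each x[n]:
x[0] = 0
x[1] = 2
x[2] = -3

x = [0, 2, -3]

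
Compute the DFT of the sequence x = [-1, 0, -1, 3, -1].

X[k] = Σ(n=0 to 4) x[n] · ω_5^(nk)
where ω_5 = e^(-2πi/5)

Computing each X[k]:
X[0] = 0
X[1] = -2.9271+1.4001i
X[2] = 0.4271-4.3920i
X[3] = 0.4271+4.3920i
X[4] = -2.9271-1.4001i

X = [0, -2.9271+1.4001i, 0.4271-4.3920i, 0.4271+4.3920i, -2.9271-1.4001i]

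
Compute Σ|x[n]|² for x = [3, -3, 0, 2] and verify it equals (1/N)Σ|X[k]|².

Time domain:
Σ|x[n]|² = |3|² + |-3|² + |0|² + |2|² = 22.0000

Frequency domain:
(1/4)Σ|X[k]|² = (1/4)(|2|² + |3+5i|² + |4|² + |3-5i|²) = (1/4)·88.0000 = 22.0000

Both sides agree, confirming Parseval's theorem.

Σ|x[n]|² = (1/N)Σ|X[k]|² = 22.0000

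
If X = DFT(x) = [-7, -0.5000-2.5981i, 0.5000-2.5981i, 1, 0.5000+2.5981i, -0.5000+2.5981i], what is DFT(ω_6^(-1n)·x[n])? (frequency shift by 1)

Modulation property: DFT(ω_6^(-1n)·x[n]) = X[(k-1) mod 6], so circularly shift X by 1 positions.

X[k-1] = [-0.5000+2.5981i, -7, -0.5000-2.5981i, 0.5000-2.5981i, 1, 0.5000+2.5981i]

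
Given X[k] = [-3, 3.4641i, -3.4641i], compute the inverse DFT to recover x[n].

x[n] = (1/3) Σ(k=0 to 2) X[k] · e^(2πikn/3)

Computing each x[n]:
x[0] = -1
x[1] = -3
x[2] = 1

x = [-1, -3, 1]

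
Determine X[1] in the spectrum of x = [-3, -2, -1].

X[1] = Σ(n=0 to 2) x[n] · ω_3^(1n) where ω_3 = e^(-2πi/3)
= (-3)·ω_3^0 + (-2)·ω_3^1 + (-1)·ω_3^2

X[1] = -1.5000+0.8660i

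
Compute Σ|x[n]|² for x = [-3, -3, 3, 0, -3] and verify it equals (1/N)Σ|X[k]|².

Time domain:
Σ|x[n]|² = |-3|² + |-3|² + |3|² + |0|² + |-3|² = 36.0000

Frequency domain:
(1/5)Σ|X[k]|² = (1/5)(|-6|² + |-7.2812-1.7634i|² + |2.7812+2.8532i|² + |2.7812-2.8532i|² + |-7.2812+1.7634i|²) = (1/5)·180.0000 = 36.0000

Both sides agree, confirming Parseval's theorem.

Σ|x[n]|² = (1/N)Σ|X[k]|² = 36.0000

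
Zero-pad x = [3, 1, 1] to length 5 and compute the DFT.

Original 3-point DFT: [5, 2, 2]
Zero-padded 5-point DFT provides frequency interpolation.

DFT_5([x, 0, ...]) = [5, 2.5000-1.5388i, 2.5000+0.3633i, 2.5000-0.3633i, 2.5000+1.5388i]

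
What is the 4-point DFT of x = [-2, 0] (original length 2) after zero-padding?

Original 2-point DFT: [-2, -2]
Zero-padded 4-point DFT provides frequency interpolation.

DFT_4([x, 0, ...]) = [-2, -2, -2, -2]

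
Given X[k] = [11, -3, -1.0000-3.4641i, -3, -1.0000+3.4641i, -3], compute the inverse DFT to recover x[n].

x[n] = (1/6) Σ(k=0 to 5) X[k] · e^(2πikn/6)

Computing each x[n]:
x[0] = 0
x[1] = 3
x[2] = 1
x[3] = 3
x[4] = 3
x[5] = 1

x = [0, 3, 1, 3, 3, 1]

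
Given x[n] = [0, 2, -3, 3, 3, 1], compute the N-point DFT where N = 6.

X[k] = Σ(n=0 to 5) x[n] · ω_6^(nk)
where ω_6 = e^(-2πi/6)

Computing each X[k]:
X[0] = 6
X[1] = -1.5000+4.3301i
X[2] = 1.5000-6.0622i
X[3] = -6
X[4] = 1.5000+6.0622i
X[5] = -1.5000-4.3301i

X = [6, -1.5000+4.3301i, 1.5000-6.0622i, -6, 1.5000+6.0622i, -1.5000-4.3301i]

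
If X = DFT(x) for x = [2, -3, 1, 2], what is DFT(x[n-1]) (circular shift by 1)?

Time shift by 1: X_shifted[k] = ω_4^(1k) · X[k]
Shifted x = [2, 2, -3, 1]

DFT(x[n-1]) = [2, 5-1i, -4, 5+1i]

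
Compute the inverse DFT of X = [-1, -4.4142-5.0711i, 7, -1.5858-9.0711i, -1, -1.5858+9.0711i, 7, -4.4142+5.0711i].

x[n] = (1/8) Σ(k=0 to 7) X[k] · e^(2πikn/8)

Computing each x[n]:
x[0] = 0
x[1] = 2
x[2] = -3
x[3] = 3
x[4] = 3
x[5] = -2
x[6] = -1
x[7] = -3

x = [0, 2, -3, 3, 3, -2, -1, -3]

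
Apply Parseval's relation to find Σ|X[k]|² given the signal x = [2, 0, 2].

Parseval: Σ|x[n]|² = (1/N)Σ|X[k]|², so Σ|X[k]|² = N·Σ|x[n]|² = 3·8.0000

Σ|X[k]|² = N·Σ|x[n]|² = 3·8.0000 = 24.0000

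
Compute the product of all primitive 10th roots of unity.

The primitive 10th roots of unity are ω_10^k for k coprime to 10: k ∈ {1, 3, 7, 9}
Their product equals the constant term of the cyclotomic polynomial Φ_10(x) up to sign.
For n ≥ 3, the product of all primitive nth roots of unity is 1. (For n=1 it is 1; for n=2 it is -1.)

1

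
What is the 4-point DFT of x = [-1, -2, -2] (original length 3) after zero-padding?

Original 3-point DFT: [-5, 1, 1]
Zero-padded 4-point DFT provides frequency interpolation.

DFT_4([x, 0, ...]) = [-5, 1+2i, -1, 1-2i]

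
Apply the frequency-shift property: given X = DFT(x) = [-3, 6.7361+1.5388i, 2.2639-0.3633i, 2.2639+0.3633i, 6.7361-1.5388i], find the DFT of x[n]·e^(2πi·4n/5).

Modulation property: DFT(ω_5^(-4n)·x[n]) = X[(k-4) mod 5], so circularly shift X by 4 positions.

X[k-4] = [6.7361+1.5388i, 2.2639-0.3633i, 2.2639+0.3633i, 6.7361-1.5388i, -3]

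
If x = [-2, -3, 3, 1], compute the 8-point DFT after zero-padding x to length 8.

Original 4-point DFT: [-1, -5+4i, 3, -5-4i]
Zero-padded 8-point DFT provides frequency interpolation.

DFT_8([x, 0, ...]) = [-1, -4.8284-1.5858i, -5+4i, 0.8284+4.4142i, 3, 0.8284-4.4142i, -5-4i, -4.8284+1.5858i]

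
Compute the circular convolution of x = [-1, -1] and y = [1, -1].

(x ⊛ y)[n] = Σ(m=0 to 1) x[m] · y[(n-m) mod 2]

Computing each output sample:
(x ⊛ y)[0] = 0
(x ⊛ y)[1] = 0

x ⊛ y = [0, 0]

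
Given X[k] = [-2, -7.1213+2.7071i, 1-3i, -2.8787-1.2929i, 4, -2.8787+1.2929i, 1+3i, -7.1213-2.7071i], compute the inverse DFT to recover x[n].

x[n] = (1/8) Σ(k=0 to 7) X[k] · e^(2πikn/8)

Computing each x[n]:
x[0] = -2
x[1] = -1
x[2] = -1
x[3] = -1
x[4] = 3
x[5] = 1
x[6] = 1
x[7] = -2

x = [-2, -1, -1, -1, 3, 1, 1, -2]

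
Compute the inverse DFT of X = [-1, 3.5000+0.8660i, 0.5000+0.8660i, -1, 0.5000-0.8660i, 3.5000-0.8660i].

x[n] = (1/6) Σ(k=0 to 5) X[k] · e^(2πikn/6)

Computing each x[n]:
x[0] = 1
x[1] = 0
x[2] = -1
x[3] = -1
x[4] = -1
x[5] = 1

x = [1, 0, -1, -1, -1, 1]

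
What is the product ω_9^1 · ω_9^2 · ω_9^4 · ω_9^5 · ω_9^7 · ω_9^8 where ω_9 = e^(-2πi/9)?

The primitive 9th roots of unity are ω_9^k for k coprime to 9: k ∈ {1, 2, 4, 5, 7, 8}
Their product equals the constant term of the cyclotomic polynomial Φ_9(x) up to sign.
For n ≥ 3, the product of all primitive nth roots of unity is 1. (For n=1 it is 1; for n=2 it is -1.)

1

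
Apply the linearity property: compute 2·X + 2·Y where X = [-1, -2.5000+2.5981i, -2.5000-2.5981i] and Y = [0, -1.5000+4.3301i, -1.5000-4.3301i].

By linearity: DFT(2x + 2y) = 2·DFT(x) + 2·DFT(y)
= 2·[-1, -2.5000+2.5981i, -2.5000-2.5981i] + 2·[0, -1.5000+4.3301i, -1.5000-4.3301i]

Computing element-wise:
Z[0] = 2·(-1) + 2·(0) = -2
Z[1] = 2·(-2.5000+2.5981i) + 2·(-1.5000+4.3301i) = -8.0000+13.8564i
Z[2] = 2·(-2.5000-2.5981i) + 2·(-1.5000-4.3301i) = -8.0000-13.8564i

DFT(2x + 2y) = 2·X + 2·Y = [-2, -8.0000+13.8564i, -8.0000-13.8564i]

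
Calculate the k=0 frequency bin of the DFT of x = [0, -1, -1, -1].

X[0] = Σ(n=0 to 3) x[n] · ω_4^0 = Σ x[n]
= (0) + (-1) + (-1) + (-1)

X[0] = -3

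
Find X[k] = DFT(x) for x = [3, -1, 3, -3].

X[k] = Σ(n=0 to 3) x[n] · ω_4^(nk)
where ω_4 = e^(-2πi/4)

Computing each X[k]:
X[0] = 2
X[1] = -2i
X[2] = 10
X[3] = 2i

X = [2, -2i, 10, 2i]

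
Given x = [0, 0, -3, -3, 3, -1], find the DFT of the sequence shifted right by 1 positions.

Time shift by 1: X_shifted[k] = ω_6^(1k) · X[k]
Shifted x = [-1, 0, 0, -3, -3, 3]

DFT(x[n-1]) = [-4, 5, -4.0000+5.1962i, -4, -4.0000-5.1962i, 5]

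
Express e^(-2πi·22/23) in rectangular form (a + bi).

ω_23^22 = e^(-2πi·22/23)
= cos(-2π·22/23) + i·sin(-2π·22/23)
= cos(-44π/23) + i·sin(-44π/23)

ω_23^22 = cos(-44π/23) + i·sin(-44π/23) = 0.9629+0.2698i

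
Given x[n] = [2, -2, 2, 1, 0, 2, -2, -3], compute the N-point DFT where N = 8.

X[k] = Σ(n=0 to 7) x[n] · ω_8^(nk)
where ω_8 = e^(-2πi/8)

Computing each X[k]:
X[0] = 0
X[1] = -3.6569-4.0000i
X[2] = 2-2i
X[3] = 7.6569+4.0000i
X[4] = 4
X[5] = 7.6569-4.0000i
X[6] = 2+2i
X[7] = -3.6569+4.0000i

X = [0, -3.6569-4.0000i, 2-2i, 7.6569+4.0000i, 4, 7.6569-4.0000i, 2+2i, -3.6569+4.0000i]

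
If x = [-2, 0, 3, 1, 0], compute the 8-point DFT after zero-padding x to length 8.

Original 5-point DFT: [2, -5.2361-1.1756i, -0.7639+1.9021i, -0.7639-1.9021i, -5.2361+1.1756i]
Zero-padded 8-point DFT provides frequency interpolation.

DFT_8([x, 0, ...]) = [2, -2.7071-3.7071i, -5+1i, -1.2929+2.2929i, 0, -1.2929-2.2929i, -5-1i, -2.7071+3.7071i]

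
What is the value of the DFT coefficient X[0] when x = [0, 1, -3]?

X[0] = Σ(n=0 to 2) x[n] · ω_3^0 = Σ x[n]
= (0) + (1) + (-3)

X[0] = -2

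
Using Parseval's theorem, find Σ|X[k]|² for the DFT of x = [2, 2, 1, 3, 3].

Parseval: Σ|x[n]|² = (1/N)Σ|X[k]|², so Σ|X[k]|² = N·Σ|x[n]|² = 5·27.0000

Σ|X[k]|² = N·Σ|x[n]|² = 5·27.0000 = 135.0000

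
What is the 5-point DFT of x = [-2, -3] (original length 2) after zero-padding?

Original 2-point DFT: [-5, 1]
Zero-padded 5-point DFT provides frequency interpolation.

DFT_5([x, 0, ...]) = [-5, -2.9271+2.8532i, 0.4271+1.7634i, 0.4271-1.7634i, -2.9271-2.8532i]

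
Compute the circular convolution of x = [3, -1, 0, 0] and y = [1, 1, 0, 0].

(x ⊛ y)[n] = Σ(m=0 to 3) x[m] · y[(n-m) mod 4]

Computing each output sample:
(x ⊛ y)[0] = 3
(x ⊛ y)[1] = 2
(x ⊛ y)[2] = -1
(x ⊛ y)[3] = 0

x ⊛ y = [3, 2, -1, 0]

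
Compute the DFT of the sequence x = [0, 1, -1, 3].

X[k] = Σ(n=0 to 3) x[n] · ω_4^(nk)
where ω_4 = e^(-2πi/4)

Computing each X[k]:
X[0] = 3
X[1] = 1+2i
X[2] = -5
X[3] = 1-2i

X = [3, 1+2i, -5, 1-2i]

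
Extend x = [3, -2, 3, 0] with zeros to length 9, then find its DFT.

Original 4-point DFT: [4, 2i, 8, -2i]
Zero-padded 9-point DFT provides frequency interpolation.

DFT_9([x, 0, ...]) = [4, 1.9889-1.6688i, -0.1664+0.9436i, 2.5000+4.3301i, 7.1775+2.6124i, 7.1775-2.6124i, 2.5000-4.3301i, -0.1664-0.9436i, 1.9889+1.6688i]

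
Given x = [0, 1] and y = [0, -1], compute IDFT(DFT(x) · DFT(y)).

(x ⊛ y)[n] = Σ(m=0 to 1) x[m] · y[(n-m) mod 2]

Computing each output sample:
(x ⊛ y)[0] = -1
(x ⊛ y)[1] = 0

x ⊛ y = [-1, 0]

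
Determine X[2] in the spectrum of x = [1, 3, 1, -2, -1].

X[2] = Σ(n=0 to 4) x[n] · ω_5^(2n) where ω_5 = e^(-2πi/5)
= (1)·ω_5^0 + (3)·ω_5^2 + (1)·ω_5^4 + (-2)·ω_5^6 + (-1)·ω_5^8

X[2] = -0.9271+0.5020i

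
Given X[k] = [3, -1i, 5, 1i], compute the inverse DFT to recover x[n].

x[n] = (1/4) Σ(k=0 to 3) X[k] · e^(2πikn/4)

Computing each x[n]:
x[0] = 2
x[1] = 0
x[2] = 2
x[3] = -1

x = [2, 0, 2, -1]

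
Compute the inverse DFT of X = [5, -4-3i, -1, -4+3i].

x[n] = (1/4) Σ(k=0 to 3) X[k] · e^(2πikn/4)

Computing each x[n]:
x[0] = -1
x[1] = 3
x[2] = 3
x[3] = 0

x = [-1, 3, 3, 0]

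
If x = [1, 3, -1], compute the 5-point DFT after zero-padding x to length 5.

Original 3-point DFT: [3, -3.4641i, 3.4641i]
Zero-padded 5-point DFT provides frequency interpolation.

DFT_5([x, 0, ...]) = [3, 2.7361-2.2654i, -1.7361-2.7144i, -1.7361+2.7144i, 2.7361+2.2654i]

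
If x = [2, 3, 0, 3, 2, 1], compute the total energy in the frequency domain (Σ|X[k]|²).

Parseval: Σ|x[n]|² = (1/N)Σ|X[k]|², so Σ|X[k]|² = N·Σ|x[n]|² = 6·27.0000

Σ|X[k]|² = N·Σ|x[n]|² = 6·27.0000 = 162.0000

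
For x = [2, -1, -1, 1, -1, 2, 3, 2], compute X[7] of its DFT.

X[7] = Σ(n=0 to 7) x[n] · ω_8^(7n) where ω_8 = e^(-2πi/8)
= (2)·ω_8^0 + (-1)·ω_8^7 + (-1)·ω_8^14 + (1)·ω_8^21 + (-1)·ω_8^28 + (2)·ω_8^35 + (3)·ω_8^42 + (2)·ω_8^49

X[7] = 1.5858-6.8284i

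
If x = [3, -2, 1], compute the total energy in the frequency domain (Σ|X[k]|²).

Parseval: Σ|x[n]|² = (1/N)Σ|X[k]|², so Σ|X[k]|² = N·Σ|x[n]|² = 3·14.0000

Σ|X[k]|² = N·Σ|x[n]|² = 3·14.0000 = 42.0000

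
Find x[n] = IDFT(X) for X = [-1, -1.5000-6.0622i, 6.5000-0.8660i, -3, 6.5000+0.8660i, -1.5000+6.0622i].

x[n] = (1/6) Σ(k=0 to 5) X[k] · e^(2πikn/6)

Computing each x[n]:
x[0] = 1
x[1] = 1
x[2] = 0
x[3] = 3
x[4] = -3
x[5] = -3

x = [1, 1, 0, 3, -3, -3]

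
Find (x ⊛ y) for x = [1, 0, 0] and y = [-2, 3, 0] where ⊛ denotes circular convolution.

(x ⊛ y)[n] = Σ(m=0 to 2) x[m] · y[(n-m) mod 3]

Computing each output sample:
(x ⊛ y)[0] = -2
(x ⊛ y)[1] = 3
(x ⊛ y)[2] = 0

x ⊛ y = [-2, 3, 0]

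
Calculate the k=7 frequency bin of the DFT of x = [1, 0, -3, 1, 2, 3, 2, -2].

X[7] = Σ(n=0 to 7) x[n] · ω_8^(7n) where ω_8 = e^(-2πi/8)
= (1)·ω_8^0 + (0)·ω_8^7 + (-3)·ω_8^14 + (1)·ω_8^21 + (2)·ω_8^28 + (3)·ω_8^35 + (2)·ω_8^42 + (-2)·ω_8^49

X[7] = -5.2426-5.0000i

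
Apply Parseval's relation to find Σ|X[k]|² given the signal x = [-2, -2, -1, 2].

Parseval: Σ|x[n]|² = (1/N)Σ|X[k]|², so Σ|X[k]|² = N·Σ|x[n]|² = 4·13.0000

Σ|X[k]|² = N·Σ|x[n]|² = 4·13.0000 = 52.0000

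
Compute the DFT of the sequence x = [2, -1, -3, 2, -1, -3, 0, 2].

X[k] = Σ(n=0 to 7) x[n] · ω_8^(nk)
where ω_8 = e^(-2πi/8)

Computing each X[k]:
X[0] = -2
X[1] = 4.4142+1.5858i
X[2] = 4+8i
X[3] = 1.5858-4.4142i
X[4] = -2
X[5] = 1.5858+4.4142i
X[6] = 4-8i
X[7] = 4.4142-1.5858i

X = [-2, 4.4142+1.5858i, 4+8i, 1.5858-4.4142i, -2, 1.5858+4.4142i, 4-8i, 4.4142-1.5858i]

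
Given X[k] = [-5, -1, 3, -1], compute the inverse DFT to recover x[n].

x[n] = (1/4) Σ(k=0 to 3) X[k] · e^(2πikn/4)

Computing each x[n]:
x[0] = -1
x[1] = -2
x[2] = 0
x[3] = -2

x = [-1, -2, 0, -2]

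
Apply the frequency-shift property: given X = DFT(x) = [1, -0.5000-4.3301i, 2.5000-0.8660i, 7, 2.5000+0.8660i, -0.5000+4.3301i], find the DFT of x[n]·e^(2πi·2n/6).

Modulation property: DFT(ω_6^(-2n)·x[n]) = X[(k-2) mod 6], so circularly shift X by 2 positions.

X[k-2] = [2.5000+0.8660i, -0.5000+4.3301i, 1, -0.5000-4.3301i, 2.5000-0.8660i, 7]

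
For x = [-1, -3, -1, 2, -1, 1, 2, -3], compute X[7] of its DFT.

X[7] = Σ(n=0 to 7) x[n] · ω_8^(7n) where ω_8 = e^(-2πi/8)
= (-1)·ω_8^0 + (-3)·ω_8^7 + (-1)·ω_8^14 + (2)·ω_8^21 + (-1)·ω_8^28 + (1)·ω_8^35 + (2)·ω_8^42 + (-3)·ω_8^49

X[7] = -6.3640-2.2929i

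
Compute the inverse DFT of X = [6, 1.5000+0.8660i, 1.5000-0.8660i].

x[n] = (1/3) Σ(k=0 to 2) X[k] · e^(2πikn/3)

Computing each x[n]:
x[0] = 3
x[1] = 1
x[2] = 2

x = [3, 1, 2]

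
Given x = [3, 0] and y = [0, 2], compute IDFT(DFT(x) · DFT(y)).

(x ⊛ y)[n] = Σ(m=0 to 1) x[m] · y[(n-m) mod 2]

Computing each output sample:
(x ⊛ y)[0] = 0
(x ⊛ y)[1] = 6

x ⊛ y = [0, 6]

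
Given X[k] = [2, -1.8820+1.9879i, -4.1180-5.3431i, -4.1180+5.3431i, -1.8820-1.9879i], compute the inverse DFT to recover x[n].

x[n] = (1/5) Σ(k=0 to 4) X[k] · e^(2πikn/5)

Computing each x[n]:
x[0] = -2
x[1] = 2
x[2] = -2
x[3] = 3
x[4] = 1

x = [-2, 2, -2, 3, 1]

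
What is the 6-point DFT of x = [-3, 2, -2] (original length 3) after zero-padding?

Original 3-point DFT: [-3, -3.0000-3.4641i, -3.0000+3.4641i]
Zero-padded 6-point DFT provides frequency interpolation.

DFT_6([x, 0, ...]) = [-3, -1, -3.0000-3.4641i, -7, -3.0000+3.4641i, -1]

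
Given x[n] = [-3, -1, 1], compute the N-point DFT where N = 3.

X[k] = Σ(n=0 to 2) x[n] · ω_3^(nk)
where ω_3 = e^(-2πi/3)

Computing each X[k]:
X[0] = -3
X[1] = -3.0000+1.7321i
X[2] = -3.0000-1.7321i

X = [-3, -3.0000+1.7321i, -3.0000-1.7321i]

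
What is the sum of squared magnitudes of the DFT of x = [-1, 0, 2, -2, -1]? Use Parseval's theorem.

Parseval: Σ|x[n]|² = (1/N)Σ|X[k]|², so Σ|X[k]|² = N·Σ|x[n]|² = 5·10.0000

Σ|X[k]|² = N·Σ|x[n]|² = 5·10.0000 = 50.0000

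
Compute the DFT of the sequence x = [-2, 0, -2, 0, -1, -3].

X[k] = Σ(n=0 to 5) x[n] · ω_6^(nk)
where ω_6 = e^(-2πi/6)

Computing each X[k]:
X[0] = -8
X[1] = -2.0000-1.7321i
X[2] = 1.0000-3.4641i
X[3] = -2
X[4] = 1.0000+3.4641i
X[5] = -2.0000+1.7321i

X = [-8, -2.0000-1.7321i, 1.0000-3.4641i, -2, 1.0000+3.4641i, -2.0000+1.7321i]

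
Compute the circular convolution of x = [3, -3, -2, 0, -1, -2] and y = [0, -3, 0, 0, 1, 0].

(x ⊛ y)[n] = Σ(m=0 to 5) x[m] · y[(n-m) mod 6]

Computing each output sample:
(x ⊛ y)[0] = 4
(x ⊛ y)[1] = -9
(x ⊛ y)[2] = 8
(x ⊛ y)[3] = 4
(x ⊛ y)[4] = 3
(x ⊛ y)[5] = 0

x ⊛ y = [4, -9, 8, 4, 3, 0]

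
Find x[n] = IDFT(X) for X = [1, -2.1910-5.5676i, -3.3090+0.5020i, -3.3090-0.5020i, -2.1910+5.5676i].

x[n] = (1/5) Σ(k=0 to 4) X[k] · e^(2πikn/5)

Computing each x[n]:
x[0] = -2
x[1] = 3
x[2] = 2
x[3] = -1
x[4] = -1

x = [-2, 3, 2, -1, -1]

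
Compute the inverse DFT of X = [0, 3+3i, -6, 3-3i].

x[n] = (1/4) Σ(k=0 to 3) X[k] · e^(2πikn/4)

Computing each x[n]:
x[0] = 0
x[1] = 0
x[2] = -3
x[3] = 3

x = [0, 0, -3, 3]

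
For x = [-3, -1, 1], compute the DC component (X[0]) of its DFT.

X[0] = Σ(n=0 to 2) x[n] · ω_3^0 = Σ x[n]
= (-3) + (-1) + (1)

X[0] = -3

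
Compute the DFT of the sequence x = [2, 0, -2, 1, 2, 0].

X[k] = Σ(n=0 to 5) x[n] · ω_6^(nk)
where ω_6 = e^(-2πi/6)

Computing each X[k]:
X[0] = 3
X[1] = 1.0000+3.4641i
X[2] = 3.0000-3.4641i
X[3] = 1
X[4] = 3.0000+3.4641i
X[5] = 1.0000-3.4641i

X = [3, 1.0000+3.4641i, 3.0000-3.4641i, 1, 3.0000+3.4641i, 1.0000-3.4641i]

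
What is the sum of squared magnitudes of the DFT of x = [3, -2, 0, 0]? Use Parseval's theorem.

Parseval: Σ|x[n]|² = (1/N)Σ|X[k]|², so Σ|X[k]|² = N·Σ|x[n]|² = 4·13.0000

Σ|X[k]|² = N·Σ|x[n]|² = 4·13.0000 = 52.0000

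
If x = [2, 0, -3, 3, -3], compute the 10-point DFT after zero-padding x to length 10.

Original 5-point DFT: [-1, 1.0729+0.6735i, 4.4271-7.4697i, 4.4271+7.4697i, 1.0729-0.6735i]
Zero-padded 10-point DFT provides frequency interpolation.

DFT_10([x, 0, ...]) = [-1, 2.5729+1.7634i, 1.0729+0.6735i, 5.9271+2.8532i, 4.4271-7.4697i, -7, 4.4271+7.4697i, 5.9271-2.8532i, 1.0729-0.6735i, 2.5729-1.7634i]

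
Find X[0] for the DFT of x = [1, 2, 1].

X[0] = Σ(n=0 to 2) x[n] · ω_3^0 = Σ x[n]
= (1) + (2) + (1)

X[0] = 4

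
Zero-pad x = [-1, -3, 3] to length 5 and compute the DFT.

Original 3-point DFT: [-1, -1.0000+5.1962i, -1.0000-5.1962i]
Zero-padded 5-point DFT provides frequency interpolation.

DFT_5([x, 0, ...]) = [-1, -4.3541+1.0898i, 2.3541+4.6165i, 2.3541-4.6165i, -4.3541-1.0898i]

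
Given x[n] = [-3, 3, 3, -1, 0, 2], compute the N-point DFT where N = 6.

X[k] = Σ(n=0 to 5) x[n] · ω_6^(nk)
where ω_6 = e^(-2πi/6)

Computing each X[k]:
X[0] = 4
X[1] = -1.0000-3.4641i
X[2] = -8.0000+1.7321i
X[3] = -4
X[4] = -8.0000-1.7321i
X[5] = -1.0000+3.4641i

X = [4, -1.0000-3.4641i, -8.0000+1.7321i, -4, -8.0000-1.7321i, -1.0000+3.4641i]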